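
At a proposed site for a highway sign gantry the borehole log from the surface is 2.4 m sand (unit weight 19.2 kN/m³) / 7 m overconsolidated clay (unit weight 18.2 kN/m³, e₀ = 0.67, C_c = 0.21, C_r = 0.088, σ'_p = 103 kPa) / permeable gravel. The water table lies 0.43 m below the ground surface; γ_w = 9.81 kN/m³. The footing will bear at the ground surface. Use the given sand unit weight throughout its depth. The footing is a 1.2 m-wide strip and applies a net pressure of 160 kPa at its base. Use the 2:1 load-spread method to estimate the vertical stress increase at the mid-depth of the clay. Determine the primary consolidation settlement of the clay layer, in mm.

S_c ≈ 63 mm

Mid-depth of clay below the ground surface: z = 2.4 + 7/2 = 5.9 m.
Total vertical stress at mid-clay: σ_v = 19.2×2.4 + 18.2×3.5 = 109.78 kPa.
Pore pressure: u = 9.81×(5.9 − 0.43) = 53.661 kPa.
Initial effective stress: σ'_0 = σ_v − u = 109.78 − 53.661 = 56.119 kPa.
Stress increase at mid-clay by the 2:1 spreading method:
Δσ = qB/(B+z) = 160×1.2/(1.2+5.9) = 27.042 kPa
Final effective stress: σ'_f = 56.119 + 27.042 = 83.161 kPa.
σ'_f = 83.161 ≤ σ'_p = 103 kPa, so the clay remains overconsolidated and only the recompression index applies:
S_c = C_r·H/(1+e₀)·log₁₀(σ'_f/σ'_0) = 0.088×7/1.67×log₁₀(83.161/56.119)
    = 0.36886 × 0.17081 = 0.06301 m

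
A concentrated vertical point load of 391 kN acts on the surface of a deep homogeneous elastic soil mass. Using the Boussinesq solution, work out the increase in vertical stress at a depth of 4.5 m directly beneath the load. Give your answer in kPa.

Boussinesq vertical stress below a point load on an elastic half-space:
Δσ_z = 3P/(2πz²) · [1 + (r/z)²]^(−5/2)
r/z = 0/4.5 = 0; [1+(r/z)²]^(−5/2) = 1.
Δσ_z = 3×391/(2π×4.5²) × 1 = 9.2192 × 1 = 9.219 kPa

Δσ_z ≈ 9.22 kPa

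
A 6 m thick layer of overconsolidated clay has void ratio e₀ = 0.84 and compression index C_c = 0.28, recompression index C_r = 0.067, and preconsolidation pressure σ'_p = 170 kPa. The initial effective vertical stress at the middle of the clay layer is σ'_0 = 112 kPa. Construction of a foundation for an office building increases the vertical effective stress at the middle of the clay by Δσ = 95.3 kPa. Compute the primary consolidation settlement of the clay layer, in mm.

S_c ≈ 118 mm

Final effective stress: σ'_f = 112 + 95.3 = 207.3 kPa.
σ'_f = 207.3 > σ'_p = 170 kPa, so the stress path crosses the preconsolidation pressure — recompression up to σ'_p, then virgin compression beyond:
S_c = H/(1+e₀)·[C_r·log₁₀(σ'_p/σ'_0) + C_c·log₁₀(σ'_f/σ'_p)]
    = 6/1.84 × [0.067×log₁₀(170/112) + 0.28×log₁₀(207.3/170)]
    = 3.2609 × [0.012142 + 0.024122] = 0.1183 m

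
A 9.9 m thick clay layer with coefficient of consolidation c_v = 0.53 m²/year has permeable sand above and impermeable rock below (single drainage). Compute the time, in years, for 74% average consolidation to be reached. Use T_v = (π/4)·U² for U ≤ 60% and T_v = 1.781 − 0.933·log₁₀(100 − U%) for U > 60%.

t ≈ 85.2 years

Drainage path length: H_d = H = 9.9 m (single drainage).
U > 60%: T_v = 1.781 − 0.933·log₁₀(100 − 74) = 0.46083.
t = T_v·H_d²/c_v = 0.46083×9.9²/0.53 = 85.22 years.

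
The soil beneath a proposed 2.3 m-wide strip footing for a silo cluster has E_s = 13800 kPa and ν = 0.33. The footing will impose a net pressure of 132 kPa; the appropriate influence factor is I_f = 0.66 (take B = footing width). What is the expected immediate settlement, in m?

Immediate (elastic) settlement: S_e = q·B·(1−ν²)/E_s · I_f.
S_e = 132 × 2.3 × (1 − 0.33²) / 13800 × 0.66
    = 132 × 2.3 × 0.8911 / 13800 × 0.66
    = 0.01294 m

S_e ≈ 0.0129 m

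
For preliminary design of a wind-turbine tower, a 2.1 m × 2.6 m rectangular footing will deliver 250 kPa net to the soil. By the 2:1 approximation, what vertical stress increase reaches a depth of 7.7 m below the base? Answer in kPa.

Δσ_z ≈ 13.5 kPa

By the 2:1 method the load spreads at 1 horizontal : 2 vertical, so at depth z the loaded area has grown by z in each plan dimension:
Δσ = qBL/((B+z)(L+z)) = 250×2.1×2.6/((2.1+7.7)(2.6+7.7)) = 13.523 kPa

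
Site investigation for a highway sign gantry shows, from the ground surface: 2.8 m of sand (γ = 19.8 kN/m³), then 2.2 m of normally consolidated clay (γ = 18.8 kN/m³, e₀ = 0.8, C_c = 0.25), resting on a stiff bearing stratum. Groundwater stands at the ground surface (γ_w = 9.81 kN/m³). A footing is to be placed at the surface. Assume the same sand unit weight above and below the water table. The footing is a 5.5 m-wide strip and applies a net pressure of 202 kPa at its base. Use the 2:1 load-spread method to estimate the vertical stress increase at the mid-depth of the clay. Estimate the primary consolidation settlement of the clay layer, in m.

Mid-depth of clay below the ground surface: z = 2.8 + 2.2/2 = 3.9 m.
Total vertical stress at mid-clay: σ_v = 19.8×2.8 + 18.8×1.1 = 76.12 kPa.
Pore pressure: u = 9.81×(3.9 − 0) = 38.259 kPa.
Initial effective stress: σ'_0 = σ_v − u = 76.12 − 38.259 = 37.861 kPa.
Stress increase at mid-clay by the 2:1 spreading method:
Δσ = qB/(B+z) = 202×5.5/(5.5+3.9) = 118.19 kPa
Final effective stress: σ'_f = σ'_0 + Δσ = 37.861 + 118.19 = 156.05 kPa.
Normally consolidated clay, so the full stress increment lies on the virgin compression line:
S_c = C_c·H/(1+e₀)·log₁₀(σ'_f/σ'_0) = 0.25×2.2/(1+0.8)×log₁₀(156.05/37.861)
    = 0.30556 × 0.61507 = 0.1879 m

S_c ≈ 0.188 m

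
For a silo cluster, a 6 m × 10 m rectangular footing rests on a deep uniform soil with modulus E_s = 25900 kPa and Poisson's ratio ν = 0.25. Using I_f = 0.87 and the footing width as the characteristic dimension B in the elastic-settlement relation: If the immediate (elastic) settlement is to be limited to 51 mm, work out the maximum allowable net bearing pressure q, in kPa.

S_e = q·B·(1−ν²)/E_s · I_f  ⇒  q = S_e·E_s / (B·(1−ν²)·I_f).
q = 0.051 × 25900 / (6 × 0.9375 × 0.87) = 269.9 kPa

q ≈ 270 kPa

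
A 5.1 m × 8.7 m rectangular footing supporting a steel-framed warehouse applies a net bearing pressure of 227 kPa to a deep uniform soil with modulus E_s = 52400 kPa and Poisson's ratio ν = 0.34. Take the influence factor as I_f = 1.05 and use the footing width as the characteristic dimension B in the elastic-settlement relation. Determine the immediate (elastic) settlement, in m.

Immediate (elastic) settlement: S_e = q·B·(1−ν²)/E_s · I_f.
S_e = 227 × 5.1 × (1 − 0.34²) / 52400 × 1.05
    = 227 × 5.1 × 0.8844 / 52400 × 1.05
    = 0.02052 m

S_e ≈ 0.0205 m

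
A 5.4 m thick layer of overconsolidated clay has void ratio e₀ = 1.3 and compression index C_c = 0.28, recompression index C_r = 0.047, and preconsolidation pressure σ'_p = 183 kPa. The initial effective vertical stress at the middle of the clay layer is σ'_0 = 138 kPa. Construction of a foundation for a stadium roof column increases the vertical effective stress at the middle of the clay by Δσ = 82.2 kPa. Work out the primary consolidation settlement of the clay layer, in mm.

Final effective stress: σ'_f = 138 + 82.2 = 220.2 kPa.
σ'_f = 220.2 > σ'_p = 183 kPa, so the stress path crosses the preconsolidation pressure — recompression up to σ'_p, then virgin compression beyond:
S_c = H/(1+e₀)·[C_r·log₁₀(σ'_p/σ'_0) + C_c·log₁₀(σ'_f/σ'_p)]
    = 5.4/2.3 × [0.047×log₁₀(183/138) + 0.28×log₁₀(220.2/183)]
    = 2.3478 × [0.0057609 + 0.022503] = 0.06636 m

S_c ≈ 66.4 mm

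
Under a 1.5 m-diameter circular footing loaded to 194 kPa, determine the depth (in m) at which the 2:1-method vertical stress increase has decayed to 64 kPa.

2:1 spreading — at depth z the loaded area has grown by z in each plan dimension:
qD²/(D+z)² = Δσ_z ⇒ z = D(√(q/Δσ_z) − 1) = 1.5×(√(194/64) − 1) = 1.112 m

z ≈ 1.11 m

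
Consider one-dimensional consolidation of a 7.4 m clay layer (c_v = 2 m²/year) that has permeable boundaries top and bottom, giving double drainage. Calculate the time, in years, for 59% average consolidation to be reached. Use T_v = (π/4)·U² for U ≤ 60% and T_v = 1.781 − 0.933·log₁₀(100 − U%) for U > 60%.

Drainage path length: H_d = H/2 = 3.7 m (double drainage).
U ≤ 60%: T_v = (π/4)·U² = (π/4)×0.59² = 0.2734.
t = T_v·H_d²/c_v = 0.2734×3.7²/2 = 1.871 years.

t ≈ 1.87 years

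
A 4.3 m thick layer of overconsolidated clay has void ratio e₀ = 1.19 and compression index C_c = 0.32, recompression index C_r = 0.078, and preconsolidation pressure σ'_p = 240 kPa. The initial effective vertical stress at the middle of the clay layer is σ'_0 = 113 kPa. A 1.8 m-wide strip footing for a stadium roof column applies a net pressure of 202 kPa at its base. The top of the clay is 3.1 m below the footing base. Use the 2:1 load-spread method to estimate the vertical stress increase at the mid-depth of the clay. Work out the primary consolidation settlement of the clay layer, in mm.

Mid-depth of clay below the footing base: z = 3.1 + 4.3/2 = 5.25 m.
Stress increase at mid-clay by the 2:1 spreading method:
Δσ = qB/(B+z) = 202×1.8/(1.8+5.25) = 51.574 kPa
Final effective stress: σ'_f = 113 + 51.574 = 164.57 kPa.
σ'_f = 164.57 ≤ σ'_p = 240 kPa, so the clay remains overconsolidated and only the recompression index applies:
S_c = C_r·H/(1+e₀)·log₁₀(σ'_f/σ'_0) = 0.078×4.3/2.19×log₁₀(164.57/113)
    = 0.15315 × 0.16327 = 0.02501 m

S_c ≈ 25 mm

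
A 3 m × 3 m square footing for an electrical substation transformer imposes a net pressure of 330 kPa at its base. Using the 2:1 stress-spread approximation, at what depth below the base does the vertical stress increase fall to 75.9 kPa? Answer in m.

2:1 spreading — at depth z the loaded area has grown by z in each plan dimension:
qB²/(B+z)² = Δσ_z ⇒ z = B(√(q/Δσ_z) − 1) = 3×(√(330/75.9) − 1) = 3.255 m

z ≈ 3.26 m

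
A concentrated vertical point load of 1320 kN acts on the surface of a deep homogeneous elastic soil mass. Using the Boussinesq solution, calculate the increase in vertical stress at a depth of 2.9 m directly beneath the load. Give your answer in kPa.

Boussinesq vertical stress below a point load on an elastic half-space:
Δσ_z = 3P/(2πz²) · [1 + (r/z)²]^(−5/2)
r/z = 0/2.9 = 0; [1+(r/z)²]^(−5/2) = 1.
Δσ_z = 3×1320/(2π×2.9²) × 1 = 74.941 × 1 = 74.94 kPa

Δσ_z ≈ 74.9 kPa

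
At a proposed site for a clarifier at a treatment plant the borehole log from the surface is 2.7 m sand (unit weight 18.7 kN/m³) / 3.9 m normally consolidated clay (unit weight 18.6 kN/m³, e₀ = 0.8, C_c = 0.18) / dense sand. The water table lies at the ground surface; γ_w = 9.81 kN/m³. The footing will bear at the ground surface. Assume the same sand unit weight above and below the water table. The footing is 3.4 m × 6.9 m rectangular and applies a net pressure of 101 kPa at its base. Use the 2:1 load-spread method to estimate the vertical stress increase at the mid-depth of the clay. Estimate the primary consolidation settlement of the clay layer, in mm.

S_c ≈ 81.6 mm

Mid-depth of clay below the ground surface: z = 2.7 + 3.9/2 = 4.65 m.
Total vertical stress at mid-clay: σ_v = 18.7×2.7 + 18.6×1.95 = 86.76 kPa.
Pore pressure: u = 9.81×(4.65 − 0) = 45.617 kPa.
Initial effective stress: σ'_0 = σ_v − u = 86.76 − 45.617 = 41.143 kPa.
Stress increase at mid-clay by the 2:1 spreading method:
Δσ = qBL/((B+z)(L+z)) = 101×3.4×6.9/((3.4+4.65)(6.9+4.65)) = 25.484 kPa
Final effective stress: σ'_f = σ'_0 + Δσ = 41.143 + 25.484 = 66.627 kPa.
Normally consolidated clay, so the full stress increment lies on the virgin compression line:
S_c = C_c·H/(1+e₀)·log₁₀(σ'_f/σ'_0) = 0.18×3.9/(1+0.8)×log₁₀(66.627/41.143)
    = 0.39 × 0.20935 = 0.08165 m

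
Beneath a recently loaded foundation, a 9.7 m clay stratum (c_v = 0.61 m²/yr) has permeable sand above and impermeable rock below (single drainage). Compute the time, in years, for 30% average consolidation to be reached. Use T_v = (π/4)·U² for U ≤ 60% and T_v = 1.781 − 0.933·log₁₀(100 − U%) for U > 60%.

t ≈ 10.9 years

Drainage path length: H_d = H = 9.7 m (single drainage).
U ≤ 60%: T_v = (π/4)·U² = (π/4)×0.3² = 0.070686.
t = T_v·H_d²/c_v = 0.070686×9.7²/0.61 = 10.9 years.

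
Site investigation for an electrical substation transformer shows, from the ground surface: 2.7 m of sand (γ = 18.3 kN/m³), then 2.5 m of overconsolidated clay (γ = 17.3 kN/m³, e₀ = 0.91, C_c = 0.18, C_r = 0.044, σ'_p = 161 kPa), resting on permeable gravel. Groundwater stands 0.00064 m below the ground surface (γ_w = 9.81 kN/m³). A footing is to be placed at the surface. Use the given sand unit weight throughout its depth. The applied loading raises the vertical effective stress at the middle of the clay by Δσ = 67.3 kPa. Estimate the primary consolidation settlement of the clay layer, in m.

S_c ≈ 0.0282 m

Mid-depth of clay below the ground surface: z = 2.7 + 2.5/2 = 3.95 m.
Total vertical stress at mid-clay: σ_v = 18.3×2.7 + 17.3×1.25 = 71.035 kPa.
Pore pressure: u = 9.81×(3.95 − 0.00064) = 38.74 kPa.
Initial effective stress: σ'_0 = σ_v − u = 71.035 − 38.74 = 32.295 kPa.
Final effective stress: σ'_f = 32.295 + 67.3 = 99.595 kPa.
σ'_f = 99.595 ≤ σ'_p = 161 kPa, so the clay remains overconsolidated and only the recompression index applies:
S_c = C_r·H/(1+e₀)·log₁₀(σ'_f/σ'_0) = 0.044×2.5/1.91×log₁₀(99.595/32.295)
    = 0.057592 × 0.4891 = 0.02817 m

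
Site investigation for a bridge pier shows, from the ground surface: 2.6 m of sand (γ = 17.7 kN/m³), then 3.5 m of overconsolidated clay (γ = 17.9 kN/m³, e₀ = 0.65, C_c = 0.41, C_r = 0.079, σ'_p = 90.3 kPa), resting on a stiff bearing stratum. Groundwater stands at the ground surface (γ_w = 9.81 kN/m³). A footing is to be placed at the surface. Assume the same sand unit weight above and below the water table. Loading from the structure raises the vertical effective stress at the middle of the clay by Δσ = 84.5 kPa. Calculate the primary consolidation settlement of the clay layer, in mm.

Mid-depth of clay below the ground surface: z = 2.6 + 3.5/2 = 4.35 m.
Total vertical stress at mid-clay: σ_v = 17.7×2.6 + 17.9×1.75 = 77.345 kPa.
Pore pressure: u = 9.81×(4.35 − 0) = 42.673 kPa.
Initial effective stress: σ'_0 = σ_v − u = 77.345 − 42.673 = 34.672 kPa.
Final effective stress: σ'_f = 34.672 + 84.5 = 119.17 kPa.
σ'_f = 119.17 > σ'_p = 90.3 kPa, so the stress path crosses the preconsolidation pressure — recompression up to σ'_p, then virgin compression beyond:
S_c = H/(1+e₀)·[C_r·log₁₀(σ'_p/σ'_0) + C_c·log₁₀(σ'_f/σ'_p)]
    = 3.5/1.65 × [0.079×log₁₀(90.3/34.672) + 0.41×log₁₀(119.17/90.3)]
    = 2.1212 × [0.032841 + 0.049396] = 0.1744 m

S_c ≈ 174 mm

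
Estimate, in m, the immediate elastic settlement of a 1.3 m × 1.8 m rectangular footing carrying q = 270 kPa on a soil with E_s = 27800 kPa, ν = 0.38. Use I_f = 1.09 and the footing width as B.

S_e ≈ 0.0118 m

Immediate (elastic) settlement: S_e = q·B·(1−ν²)/E_s · I_f.
S_e = 270 × 1.3 × (1 − 0.38²) / 27800 × 1.09
    = 270 × 1.3 × 0.8556 / 27800 × 1.09
    = 0.01177 m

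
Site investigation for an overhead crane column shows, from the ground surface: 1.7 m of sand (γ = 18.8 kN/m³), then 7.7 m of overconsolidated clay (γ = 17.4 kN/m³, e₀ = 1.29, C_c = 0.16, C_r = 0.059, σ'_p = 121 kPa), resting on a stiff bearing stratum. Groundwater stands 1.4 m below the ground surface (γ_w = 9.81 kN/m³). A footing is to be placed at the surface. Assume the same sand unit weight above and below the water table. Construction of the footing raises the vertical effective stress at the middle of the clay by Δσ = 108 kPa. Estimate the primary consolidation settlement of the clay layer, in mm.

S_c ≈ 137 mm

Mid-depth of clay below the ground surface: z = 1.7 + 7.7/2 = 5.55 m.
Total vertical stress at mid-clay: σ_v = 18.8×1.7 + 17.4×3.85 = 98.95 kPa.
Pore pressure: u = 9.81×(5.55 − 1.4) = 40.712 kPa.
Initial effective stress: σ'_0 = σ_v − u = 98.95 − 40.712 = 58.238 kPa.
Final effective stress: σ'_f = 58.238 + 108 = 166.24 kPa.
σ'_f = 166.24 > σ'_p = 121 kPa, so the stress path crosses the preconsolidation pressure — recompression up to σ'_p, then virgin compression beyond:
S_c = H/(1+e₀)·[C_r·log₁₀(σ'_p/σ'_0) + C_c·log₁₀(σ'_f/σ'_p)]
    = 7.7/2.29 × [0.059×log₁₀(121/58.238) + 0.16×log₁₀(166.24/121)]
    = 3.3624 × [0.018737 + 0.022072] = 0.1372 m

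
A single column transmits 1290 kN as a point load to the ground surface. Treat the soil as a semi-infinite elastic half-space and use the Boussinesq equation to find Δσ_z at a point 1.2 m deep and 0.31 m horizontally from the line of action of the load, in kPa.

Δσ_z ≈ 364 kPa

Boussinesq vertical stress below a point load on an elastic half-space:
Δσ_z = 3P/(2πz²) · [1 + (r/z)²]^(−5/2)
r/z = 0.31/1.2 = 0.25833; [1+(r/z)²]^(−5/2) = 0.85086.
Δσ_z = 3×1290/(2π×1.2²) × 0.85086 = 427.73 × 0.85086 = 363.9 kPa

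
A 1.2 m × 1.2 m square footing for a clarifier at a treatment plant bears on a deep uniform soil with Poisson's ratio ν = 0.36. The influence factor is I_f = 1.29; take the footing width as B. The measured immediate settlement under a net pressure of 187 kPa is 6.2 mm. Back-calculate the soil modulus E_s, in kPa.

S_e = q·B·(1−ν²)/E_s · I_f  ⇒  E_s = q·B·(1−ν²)·I_f / S_e.
E_s = 187 × 1.2 × 0.8704 × 1.29 / 0.0062 = 40640 kPa

E_s ≈ 40600 kPa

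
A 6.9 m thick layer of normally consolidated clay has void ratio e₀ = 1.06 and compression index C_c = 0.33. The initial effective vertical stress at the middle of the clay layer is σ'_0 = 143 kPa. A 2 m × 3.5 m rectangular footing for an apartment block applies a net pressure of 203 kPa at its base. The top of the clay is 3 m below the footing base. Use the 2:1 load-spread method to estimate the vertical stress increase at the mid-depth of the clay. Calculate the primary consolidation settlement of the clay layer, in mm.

Mid-depth of clay below the footing base: z = 3 + 6.9/2 = 6.45 m.
Stress increase at mid-clay by the 2:1 spreading method:
Δσ = qBL/((B+z)(L+z)) = 203×2×3.5/((2+6.45)(3.5+6.45)) = 16.901 kPa
Final effective stress: σ'_f = σ'_0 + Δσ = 143 + 16.901 = 159.9 kPa.
Normally consolidated clay, so the full stress increment lies on the virgin compression line:
S_c = C_c·H/(1+e₀)·log₁₀(σ'_f/σ'_0) = 0.33×6.9/(1+1.06)×log₁₀(159.9/143)
    = 1.1053 × 0.048512 = 0.05362 m

S_c ≈ 53.6 mm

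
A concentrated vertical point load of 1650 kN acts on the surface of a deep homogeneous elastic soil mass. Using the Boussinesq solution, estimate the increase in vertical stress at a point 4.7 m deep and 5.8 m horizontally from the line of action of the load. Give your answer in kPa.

Δσ_z ≈ 3.53 kPa

Boussinesq vertical stress below a point load on an elastic half-space:
Δσ_z = 3P/(2πz²) · [1 + (r/z)²]^(−5/2)
r/z = 5.8/4.7 = 1.234; [1+(r/z)²]^(−5/2) = 0.098916.
Δσ_z = 3×1650/(2π×4.7²) × 0.098916 = 35.664 × 0.098916 = 3.528 kPa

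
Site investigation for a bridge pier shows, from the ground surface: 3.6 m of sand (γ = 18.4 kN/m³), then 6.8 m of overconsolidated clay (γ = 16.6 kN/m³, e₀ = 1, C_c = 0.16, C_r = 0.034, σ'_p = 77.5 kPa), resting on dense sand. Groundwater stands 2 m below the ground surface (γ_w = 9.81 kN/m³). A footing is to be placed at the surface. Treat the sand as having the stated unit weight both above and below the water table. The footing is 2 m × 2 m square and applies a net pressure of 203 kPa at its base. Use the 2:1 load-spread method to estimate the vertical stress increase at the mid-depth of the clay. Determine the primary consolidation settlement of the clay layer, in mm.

Mid-depth of clay below the ground surface: z = 3.6 + 6.8/2 = 7 m.
Total vertical stress at mid-clay: σ_v = 18.4×3.6 + 16.6×3.4 = 122.68 kPa.
Pore pressure: u = 9.81×(7 − 2) = 49.05 kPa.
Initial effective stress: σ'_0 = σ_v − u = 122.68 − 49.05 = 73.63 kPa.
Stress increase at mid-clay by the 2:1 spreading method:
Δσ = qBL/((B+z)(L+z)) = 203×2×2/((2+7)(2+7)) = 10.025 kPa
Final effective stress: σ'_f = 73.63 + 10.025 = 83.655 kPa.
σ'_f = 83.655 > σ'_p = 77.5 kPa, so the stress path crosses the preconsolidation pressure — recompression up to σ'_p, then virgin compression beyond:
S_c = H/(1+e₀)·[C_r·log₁₀(σ'_p/σ'_0) + C_c·log₁₀(σ'_f/σ'_p)]
    = 6.8/2 × [0.034×log₁₀(77.5/73.63) + 0.16×log₁₀(83.655/77.5)]
    = 3.4 × [0.00075639 + 0.0053104] = 0.02063 m

S_c ≈ 20.6 mm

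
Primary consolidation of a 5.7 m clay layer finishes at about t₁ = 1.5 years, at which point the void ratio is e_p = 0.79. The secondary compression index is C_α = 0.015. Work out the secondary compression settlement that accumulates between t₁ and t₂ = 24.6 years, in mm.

Secondary compression: S_s = C_α·H/(1+e_p)·log₁₀(t₂/t₁)
S_s = 0.015×5.7/(1+0.79)×log₁₀(24.6/1.5)
    = 0.04777 × 1.215 = 0.05803 m

S_s ≈ 58 mm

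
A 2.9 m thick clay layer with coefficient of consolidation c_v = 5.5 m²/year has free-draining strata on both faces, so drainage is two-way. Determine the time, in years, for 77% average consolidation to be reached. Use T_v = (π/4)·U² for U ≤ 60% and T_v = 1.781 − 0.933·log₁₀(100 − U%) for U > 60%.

Drainage path length: H_d = H/2 = 1.45 m (double drainage).
U > 60%: T_v = 1.781 − 0.933·log₁₀(100 − 77) = 0.51051.
t = T_v·H_d²/c_v = 0.51051×1.45²/5.5 = 0.1952 years.

t ≈ 0.195 years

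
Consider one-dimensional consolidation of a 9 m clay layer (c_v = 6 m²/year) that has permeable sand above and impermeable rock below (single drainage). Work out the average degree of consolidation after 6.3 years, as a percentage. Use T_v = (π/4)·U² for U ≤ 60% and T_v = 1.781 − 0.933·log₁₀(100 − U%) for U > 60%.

U ≈ 74.4 %

Drainage path length: H_d = H = 9 m (single drainage).
T_v = c_v·t/H_d² = 6×6.3/9² = 0.46667.
T_v = 0.46667 corresponds to the U > 60% branch:
U = 1 − 10^((1.781 − T_v)/0.933)/100 = 0.7437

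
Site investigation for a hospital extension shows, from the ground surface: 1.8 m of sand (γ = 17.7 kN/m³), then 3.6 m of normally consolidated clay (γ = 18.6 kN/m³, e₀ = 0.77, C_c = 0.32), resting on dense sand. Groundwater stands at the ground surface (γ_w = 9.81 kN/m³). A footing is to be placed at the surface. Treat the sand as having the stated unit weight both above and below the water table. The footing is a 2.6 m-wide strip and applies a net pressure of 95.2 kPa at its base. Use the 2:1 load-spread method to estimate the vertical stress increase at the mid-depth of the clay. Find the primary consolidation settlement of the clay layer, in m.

S_c ≈ 0.239 m

Mid-depth of clay below the ground surface: z = 1.8 + 3.6/2 = 3.6 m.
Total vertical stress at mid-clay: σ_v = 17.7×1.8 + 18.6×1.8 = 65.34 kPa.
Pore pressure: u = 9.81×(3.6 − 0) = 35.316 kPa.
Initial effective stress: σ'_0 = σ_v − u = 65.34 − 35.316 = 30.024 kPa.
Stress increase at mid-clay by the 2:1 spreading method:
Δσ = qB/(B+z) = 95.2×2.6/(2.6+3.6) = 39.923 kPa
Final effective stress: σ'_f = σ'_0 + Δσ = 30.024 + 39.923 = 69.947 kPa.
Normally consolidated clay, so the full stress increment lies on the virgin compression line:
S_c = C_c·H/(1+e₀)·log₁₀(σ'_f/σ'_0) = 0.32×3.6/(1+0.77)×log₁₀(69.947/30.024)
    = 0.65085 × 0.3673 = 0.2391 m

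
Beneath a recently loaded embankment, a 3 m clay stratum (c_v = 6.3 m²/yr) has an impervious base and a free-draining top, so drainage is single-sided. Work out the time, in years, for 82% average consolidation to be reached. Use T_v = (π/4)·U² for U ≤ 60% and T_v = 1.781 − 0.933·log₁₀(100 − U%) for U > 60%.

Drainage path length: H_d = H = 3 m (single drainage).
U > 60%: T_v = 1.781 − 0.933·log₁₀(100 − 82) = 0.60983.
t = T_v·H_d²/c_v = 0.60983×3²/6.3 = 0.8712 years.

t ≈ 0.871 years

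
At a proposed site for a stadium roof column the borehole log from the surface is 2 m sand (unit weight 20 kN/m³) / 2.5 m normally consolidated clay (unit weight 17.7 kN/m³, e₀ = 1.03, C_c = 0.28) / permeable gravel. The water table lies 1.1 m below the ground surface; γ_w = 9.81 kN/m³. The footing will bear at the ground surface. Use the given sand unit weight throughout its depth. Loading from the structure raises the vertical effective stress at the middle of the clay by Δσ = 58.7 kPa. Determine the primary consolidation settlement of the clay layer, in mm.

Mid-depth of clay below the ground surface: z = 2 + 2.5/2 = 3.25 m.
Total vertical stress at mid-clay: σ_v = 20×2 + 17.7×1.25 = 62.125 kPa.
Pore pressure: u = 9.81×(3.25 − 1.1) = 21.091 kPa.
Initial effective stress: σ'_0 = σ_v − u = 62.125 − 21.091 = 41.034 kPa.
Final effective stress: σ'_f = σ'_0 + Δσ = 41.034 + 58.7 = 99.734 kPa.
Normally consolidated clay, so the full stress increment lies on the virgin compression line:
S_c = C_c·H/(1+e₀)·log₁₀(σ'_f/σ'_0) = 0.28×2.5/(1+1.03)×log₁₀(99.734/41.034)
    = 0.34483 × 0.3857 = 0.133 m

S_c ≈ 133 mm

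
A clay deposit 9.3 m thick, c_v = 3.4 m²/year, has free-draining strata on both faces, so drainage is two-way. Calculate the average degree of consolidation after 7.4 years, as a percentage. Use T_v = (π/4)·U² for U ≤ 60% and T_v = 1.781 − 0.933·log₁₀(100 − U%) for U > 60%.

Drainage path length: H_d = H/2 = 4.65 m (double drainage).
T_v = c_v·t/H_d² = 3.4×7.4/4.65² = 1.1636.
T_v = 1.1636 corresponds to the U > 60% branch:
U = 1 − 10^((1.781 − T_v)/0.933)/100 = 0.9541

U ≈ 95.4 %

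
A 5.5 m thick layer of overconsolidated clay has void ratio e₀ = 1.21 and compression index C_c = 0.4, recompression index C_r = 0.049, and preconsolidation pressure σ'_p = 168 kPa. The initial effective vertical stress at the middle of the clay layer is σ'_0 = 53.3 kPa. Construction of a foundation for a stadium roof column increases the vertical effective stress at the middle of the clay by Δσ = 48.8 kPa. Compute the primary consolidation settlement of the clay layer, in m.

S_c ≈ 0.0344 m

Final effective stress: σ'_f = 53.3 + 48.8 = 102.1 kPa.
σ'_f = 102.1 ≤ σ'_p = 168 kPa, so the clay remains overconsolidated and only the recompression index applies:
S_c = C_r·H/(1+e₀)·log₁₀(σ'_f/σ'_0) = 0.049×5.5/2.21×log₁₀(102.1/53.3)
    = 0.12195 × 0.2823 = 0.03443 m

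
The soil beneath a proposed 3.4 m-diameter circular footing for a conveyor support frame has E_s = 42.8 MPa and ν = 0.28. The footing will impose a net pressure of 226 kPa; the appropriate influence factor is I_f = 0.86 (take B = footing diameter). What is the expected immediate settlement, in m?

Immediate (elastic) settlement: S_e = q·B·(1−ν²)/E_s · I_f.
E_s = 42.8 MPa = 42800 kPa.
S_e = 226 × 3.4 × (1 − 0.28²) / 42800 × 0.86
    = 226 × 3.4 × 0.9216 / 42800 × 0.86
    = 0.01423 m

S_e ≈ 0.0142 m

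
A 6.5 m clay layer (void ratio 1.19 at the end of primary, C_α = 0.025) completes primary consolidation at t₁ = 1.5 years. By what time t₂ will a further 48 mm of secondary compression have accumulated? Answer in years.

S_s = C_α·H/(1+e_p)·log₁₀(t₂/t₁) ⇒ log₁₀(t₂/t₁) = S_s·(1+e_p)/(C_α·H).
log₁₀(t₂/t₁) = 0.048 × (1+1.19) / (0.025×6.5) = 0.6469
t₂ = t₁ × 10^0.6469 = 1.5 × 4.435 = 6.652 years

t₂ ≈ 6.65 years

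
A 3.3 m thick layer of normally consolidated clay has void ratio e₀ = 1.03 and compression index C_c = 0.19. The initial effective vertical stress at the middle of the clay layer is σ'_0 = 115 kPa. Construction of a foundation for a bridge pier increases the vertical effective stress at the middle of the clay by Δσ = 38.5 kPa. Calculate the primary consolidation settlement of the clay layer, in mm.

S_c ≈ 38.7 mm

Final effective stress: σ'_f = σ'_0 + Δσ = 115 + 38.5 = 153.5 kPa.
Normally consolidated clay, so the full stress increment lies on the virgin compression line:
S_c = C_c·H/(1+e₀)·log₁₀(σ'_f/σ'_0) = 0.19×3.3/(1+1.03)×log₁₀(153.5/115)
    = 0.30887 × 0.12541 = 0.03874 m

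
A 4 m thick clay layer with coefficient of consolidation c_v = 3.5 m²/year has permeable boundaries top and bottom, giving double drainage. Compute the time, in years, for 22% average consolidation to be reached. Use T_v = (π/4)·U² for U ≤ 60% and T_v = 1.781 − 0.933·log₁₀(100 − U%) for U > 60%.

t ≈ 0.0434 years

Drainage path length: H_d = H/2 = 2 m (double drainage).
U ≤ 60%: T_v = (π/4)·U² = (π/4)×0.22² = 0.038013.
t = T_v·H_d²/c_v = 0.038013×2²/3.5 = 0.04344 years.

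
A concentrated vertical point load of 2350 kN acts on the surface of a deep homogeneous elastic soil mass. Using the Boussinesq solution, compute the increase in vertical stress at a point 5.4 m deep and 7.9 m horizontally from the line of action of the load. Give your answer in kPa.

Δσ_z ≈ 2.2 kPa

Boussinesq vertical stress below a point load on an elastic half-space:
Δσ_z = 3P/(2πz²) · [1 + (r/z)²]^(−5/2)
r/z = 7.9/5.4 = 1.463; [1+(r/z)²]^(−5/2) = 0.057225.
Δσ_z = 3×2350/(2π×5.4²) × 0.057225 = 38.479 × 0.057225 = 2.202 kPa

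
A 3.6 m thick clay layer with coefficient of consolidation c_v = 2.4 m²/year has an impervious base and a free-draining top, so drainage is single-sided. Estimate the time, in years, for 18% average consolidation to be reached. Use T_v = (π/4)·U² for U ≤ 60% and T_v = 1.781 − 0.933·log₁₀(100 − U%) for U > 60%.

Drainage path length: H_d = H = 3.6 m (single drainage).
U ≤ 60%: T_v = (π/4)·U² = (π/4)×0.18² = 0.025447.
t = T_v·H_d²/c_v = 0.025447×3.6²/2.4 = 0.1374 years.

t ≈ 0.137 years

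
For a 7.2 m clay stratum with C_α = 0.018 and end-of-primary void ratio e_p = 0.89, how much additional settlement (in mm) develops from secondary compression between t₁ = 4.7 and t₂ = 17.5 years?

Secondary compression: S_s = C_α·H/(1+e_p)·log₁₀(t₂/t₁)
S_s = 0.018×7.2/(1+0.89)×log₁₀(17.5/4.7)
    = 0.06857 × 0.5709 = 0.03915 m

S_s ≈ 39.2 mm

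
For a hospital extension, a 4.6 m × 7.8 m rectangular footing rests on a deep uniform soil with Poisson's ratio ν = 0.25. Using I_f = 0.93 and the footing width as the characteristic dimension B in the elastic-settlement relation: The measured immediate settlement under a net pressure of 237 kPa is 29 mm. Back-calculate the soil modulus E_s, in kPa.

S_e = q·B·(1−ν²)/E_s · I_f  ⇒  E_s = q·B·(1−ν²)·I_f / S_e.
E_s = 237 × 4.6 × 0.9375 × 0.93 / 0.029 = 32780 kPa

E_s ≈ 32800 kPa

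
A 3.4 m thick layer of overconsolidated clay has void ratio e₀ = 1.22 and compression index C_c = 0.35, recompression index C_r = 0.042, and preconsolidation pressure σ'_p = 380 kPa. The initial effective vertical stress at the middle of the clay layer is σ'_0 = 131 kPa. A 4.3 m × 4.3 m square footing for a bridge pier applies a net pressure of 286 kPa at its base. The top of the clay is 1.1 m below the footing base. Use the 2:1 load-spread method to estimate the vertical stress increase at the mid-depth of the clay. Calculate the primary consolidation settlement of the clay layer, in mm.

Mid-depth of clay below the footing base: z = 1.1 + 3.4/2 = 2.8 m.
Stress increase at mid-clay by the 2:1 spreading method:
Δσ = qBL/((B+z)(L+z)) = 286×4.3×4.3/((4.3+2.8)(4.3+2.8)) = 104.9 kPa
Final effective stress: σ'_f = 131 + 104.9 = 235.9 kPa.
σ'_f = 235.9 ≤ σ'_p = 380 kPa, so the clay remains overconsolidated and only the recompression index applies:
S_c = C_r·H/(1+e₀)·log₁₀(σ'_f/σ'_0) = 0.042×3.4/2.22×log₁₀(235.9/131)
    = 0.064323 × 0.25546 = 0.01643 m

S_c ≈ 16.4 mm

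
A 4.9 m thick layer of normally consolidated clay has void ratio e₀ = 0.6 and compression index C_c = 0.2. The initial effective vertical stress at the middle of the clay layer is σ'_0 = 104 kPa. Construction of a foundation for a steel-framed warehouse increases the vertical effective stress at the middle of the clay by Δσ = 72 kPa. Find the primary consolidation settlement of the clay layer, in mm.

Final effective stress: σ'_f = σ'_0 + Δσ = 104 + 72 = 176 kPa.
Normally consolidated clay, so the full stress increment lies on the virgin compression line:
S_c = C_c·H/(1+e₀)·log₁₀(σ'_f/σ'_0) = 0.2×4.9/(1+0.6)×log₁₀(176/104)
    = 0.6125 × 0.22848 = 0.1399 m

S_c ≈ 140 mm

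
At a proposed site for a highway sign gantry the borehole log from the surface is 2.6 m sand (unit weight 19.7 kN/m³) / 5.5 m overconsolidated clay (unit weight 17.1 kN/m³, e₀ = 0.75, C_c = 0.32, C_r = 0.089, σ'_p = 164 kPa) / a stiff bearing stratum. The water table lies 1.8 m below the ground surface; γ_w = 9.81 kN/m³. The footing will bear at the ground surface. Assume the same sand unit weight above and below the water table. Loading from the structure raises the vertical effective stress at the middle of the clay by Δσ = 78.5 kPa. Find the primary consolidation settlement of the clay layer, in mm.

Mid-depth of clay below the ground surface: z = 2.6 + 5.5/2 = 5.35 m.
Total vertical stress at mid-clay: σ_v = 19.7×2.6 + 17.1×2.75 = 98.245 kPa.
Pore pressure: u = 9.81×(5.35 − 1.8) = 34.825 kPa.
Initial effective stress: σ'_0 = σ_v − u = 98.245 − 34.825 = 63.42 kPa.
Final effective stress: σ'_f = 63.42 + 78.5 = 141.92 kPa.
σ'_f = 141.92 ≤ σ'_p = 164 kPa, so the clay remains overconsolidated and only the recompression index applies:
S_c = C_r·H/(1+e₀)·log₁₀(σ'_f/σ'_0) = 0.089×5.5/1.75×log₁₀(141.92/63.42)
    = 0.27972 × 0.34982 = 0.09785 m

S_c ≈ 97.9 mm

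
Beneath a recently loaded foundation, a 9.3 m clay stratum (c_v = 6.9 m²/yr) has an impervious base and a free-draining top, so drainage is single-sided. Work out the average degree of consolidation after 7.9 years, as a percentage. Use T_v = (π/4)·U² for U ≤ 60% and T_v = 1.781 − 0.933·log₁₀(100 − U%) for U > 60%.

Drainage path length: H_d = H = 9.3 m (single drainage).
T_v = c_v·t/H_d² = 6.9×7.9/9.3² = 0.63025.
T_v = 0.63025 corresponds to the U > 60% branch:
U = 1 − 10^((1.781 − T_v)/0.933)/100 = 0.8288

U ≈ 82.9 %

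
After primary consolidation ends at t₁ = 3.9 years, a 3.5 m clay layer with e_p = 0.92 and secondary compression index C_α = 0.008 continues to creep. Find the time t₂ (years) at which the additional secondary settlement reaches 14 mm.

t₂ ≈ 35.6 years

S_s = C_α·H/(1+e_p)·log₁₀(t₂/t₁) ⇒ log₁₀(t₂/t₁) = S_s·(1+e_p)/(C_α·H).
log₁₀(t₂/t₁) = 0.014 × (1+0.92) / (0.008×3.5) = 0.96
t₂ = t₁ × 10^0.96 = 3.9 × 9.12 = 35.57 years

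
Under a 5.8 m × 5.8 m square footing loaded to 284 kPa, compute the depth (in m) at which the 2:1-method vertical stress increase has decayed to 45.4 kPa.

2:1 spreading — at depth z the loaded area has grown by z in each plan dimension:
qB²/(B+z)² = Δσ_z ⇒ z = B(√(q/Δσ_z) − 1) = 5.8×(√(284/45.4) − 1) = 8.706 m

z ≈ 8.71 m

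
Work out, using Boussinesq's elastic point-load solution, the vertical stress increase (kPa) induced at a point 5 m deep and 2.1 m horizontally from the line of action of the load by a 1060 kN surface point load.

Δσ_z ≈ 13.5 kPa

Boussinesq vertical stress below a point load on an elastic half-space:
Δσ_z = 3P/(2πz²) · [1 + (r/z)²]^(−5/2)
r/z = 2.1/5 = 0.42; [1+(r/z)²]^(−5/2) = 0.66621.
Δσ_z = 3×1060/(2π×5²) × 0.66621 = 20.245 × 0.66621 = 13.49 kPa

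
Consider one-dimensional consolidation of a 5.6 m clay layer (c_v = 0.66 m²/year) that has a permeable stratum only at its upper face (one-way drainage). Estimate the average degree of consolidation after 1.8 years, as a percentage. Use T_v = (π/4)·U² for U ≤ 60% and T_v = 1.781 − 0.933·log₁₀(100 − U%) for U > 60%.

U ≈ 22 %

Drainage path length: H_d = H = 5.6 m (single drainage).
T_v = c_v·t/H_d² = 0.66×1.8/5.6² = 0.037883.
T_v = 0.037883 corresponds to the U ≤ 60% branch:
U = √(4T_v/π) = 0.2196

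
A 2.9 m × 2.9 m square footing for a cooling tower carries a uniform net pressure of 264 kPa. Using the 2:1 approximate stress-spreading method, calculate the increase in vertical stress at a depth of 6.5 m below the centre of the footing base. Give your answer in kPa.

By the 2:1 method the load spreads at 1 horizontal : 2 vertical, so at depth z the loaded area has grown by z in each plan dimension:
Δσ = qBL/((B+z)(L+z)) = 264×2.9×2.9/((2.9+6.5)(2.9+6.5)) = 25.127 kPa

Δσ_z ≈ 25.1 kPa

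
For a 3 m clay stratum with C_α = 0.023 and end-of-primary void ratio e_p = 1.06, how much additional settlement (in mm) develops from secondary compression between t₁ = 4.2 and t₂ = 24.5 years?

S_s ≈ 25.7 mm

Secondary compression: S_s = C_α·H/(1+e_p)·log₁₀(t₂/t₁)
S_s = 0.023×3/(1+1.06)×log₁₀(24.5/4.2)
    = 0.0335 × 0.7659 = 0.02565 m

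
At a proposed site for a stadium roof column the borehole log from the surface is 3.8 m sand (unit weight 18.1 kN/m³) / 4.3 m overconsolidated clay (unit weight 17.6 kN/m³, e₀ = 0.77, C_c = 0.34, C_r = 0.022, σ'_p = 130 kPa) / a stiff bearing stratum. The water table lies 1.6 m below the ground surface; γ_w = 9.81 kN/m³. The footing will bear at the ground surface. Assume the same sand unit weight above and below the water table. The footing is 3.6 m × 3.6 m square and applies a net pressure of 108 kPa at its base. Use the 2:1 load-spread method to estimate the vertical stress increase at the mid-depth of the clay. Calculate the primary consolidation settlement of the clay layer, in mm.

S_c ≈ 4.99 mm

Mid-depth of clay below the ground surface: z = 3.8 + 4.3/2 = 5.95 m.
Total vertical stress at mid-clay: σ_v = 18.1×3.8 + 17.6×2.15 = 106.62 kPa.
Pore pressure: u = 9.81×(5.95 − 1.6) = 42.673 kPa.
Initial effective stress: σ'_0 = σ_v − u = 106.62 − 42.673 = 63.947 kPa.
Stress increase at mid-clay by the 2:1 spreading method:
Δσ = qBL/((B+z)(L+z)) = 108×3.6×3.6/((3.6+5.95)(3.6+5.95)) = 15.347 kPa
Final effective stress: σ'_f = 63.947 + 15.347 = 79.294 kPa.
σ'_f = 79.294 ≤ σ'_p = 130 kPa, so the clay remains overconsolidated and only the recompression index applies:
S_c = C_r·H/(1+e₀)·log₁₀(σ'_f/σ'_0) = 0.022×4.3/1.77×log₁₀(79.294/63.947)
    = 0.053447 × 0.09342 = 0.004993 m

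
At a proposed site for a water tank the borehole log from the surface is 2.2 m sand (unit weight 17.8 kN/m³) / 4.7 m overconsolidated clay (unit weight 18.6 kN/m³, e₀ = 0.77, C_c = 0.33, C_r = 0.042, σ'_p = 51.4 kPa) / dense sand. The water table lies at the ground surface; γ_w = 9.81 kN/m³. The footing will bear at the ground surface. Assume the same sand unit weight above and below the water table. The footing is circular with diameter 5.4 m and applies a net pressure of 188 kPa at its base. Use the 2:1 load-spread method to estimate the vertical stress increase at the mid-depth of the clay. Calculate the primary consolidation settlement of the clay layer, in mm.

Mid-depth of clay below the ground surface: z = 2.2 + 4.7/2 = 4.55 m.
Total vertical stress at mid-clay: σ_v = 17.8×2.2 + 18.6×2.35 = 82.87 kPa.
Pore pressure: u = 9.81×(4.55 − 0) = 44.636 kPa.
Initial effective stress: σ'_0 = σ_v − u = 82.87 − 44.636 = 38.234 kPa.
Stress increase at mid-clay by the 2:1 spreading method:
Δσ ≈ qD²/(D+z)² = 188×5.4²/(5.4+4.55)² = 55.373 kPa
Final effective stress: σ'_f = 38.234 + 55.373 = 93.607 kPa.
σ'_f = 93.607 > σ'_p = 51.4 kPa, so the stress path crosses the preconsolidation pressure — recompression up to σ'_p, then virgin compression beyond:
S_c = H/(1+e₀)·[C_r·log₁₀(σ'_p/σ'_0) + C_c·log₁₀(σ'_f/σ'_p)]
    = 4.7/1.77 × [0.042×log₁₀(51.4/38.234) + 0.33×log₁₀(93.607/51.4)]
    = 2.6554 × [0.0053976 + 0.085914] = 0.2425 m

S_c ≈ 242 mm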